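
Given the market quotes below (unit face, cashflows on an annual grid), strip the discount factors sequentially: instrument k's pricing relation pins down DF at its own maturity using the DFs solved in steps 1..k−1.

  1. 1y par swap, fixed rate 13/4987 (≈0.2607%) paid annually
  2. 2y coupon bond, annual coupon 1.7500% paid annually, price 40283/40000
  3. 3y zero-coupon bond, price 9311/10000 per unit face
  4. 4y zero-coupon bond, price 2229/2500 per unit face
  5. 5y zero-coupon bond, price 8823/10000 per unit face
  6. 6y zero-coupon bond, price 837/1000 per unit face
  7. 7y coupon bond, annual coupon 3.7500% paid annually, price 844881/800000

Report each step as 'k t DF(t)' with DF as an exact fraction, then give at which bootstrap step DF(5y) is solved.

1 1 4987/5000
2 2 4863/5000
3 3 9311/10000
4 4 2229/2500
5 5 8823/10000
6 6 837/1000
7 7 8187/10000
DF(5y) is solved at step 5

step 1 [1y] swap r/1=13/4987: DF=(1 − 13/4987·(0))/(1+13/4987) = 4987/5000 ≈ 0.997400
step 2 [2y] bond c/1=7/400: DF=(40283/40000 − 7/400·(0.997400))/(1+7/400) = 4863/5000 ≈ 0.972600
step 3 [3y] zero: DF = P = 9311/10000 ≈ 0.931100
step 4 [4y] zero: DF = P = 2229/2500 ≈ 0.891600
step 5 [5y] zero: DF = P = 8823/10000 ≈ 0.882300
step 6 [6y] zero: DF = P = 837/1000 ≈ 0.837000
step 7 [7y] bond c/1=3/80: DF=(844881/800000 − 3/80·(0.997400+0.972600+0.931100+0.891600+0.882300+0.837000))/(1+3/80) = 8187/10000 ≈ 0.818700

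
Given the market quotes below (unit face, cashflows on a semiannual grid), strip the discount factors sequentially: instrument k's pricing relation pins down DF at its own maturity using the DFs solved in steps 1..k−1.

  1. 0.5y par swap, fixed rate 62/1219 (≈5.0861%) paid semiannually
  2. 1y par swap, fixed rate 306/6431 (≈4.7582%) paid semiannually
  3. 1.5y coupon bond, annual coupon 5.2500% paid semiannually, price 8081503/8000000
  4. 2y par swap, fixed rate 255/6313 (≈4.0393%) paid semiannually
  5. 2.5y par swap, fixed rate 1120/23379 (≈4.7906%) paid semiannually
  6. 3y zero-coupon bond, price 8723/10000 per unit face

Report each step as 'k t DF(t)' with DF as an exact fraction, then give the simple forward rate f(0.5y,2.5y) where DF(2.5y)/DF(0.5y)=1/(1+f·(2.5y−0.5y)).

1 1/2 1219/1250
2 1 9541/10000
3 3/2 187/200
4 2 1847/2000
5 5/2 111/125
6 3 8723/10000
f(0.5y,2.5y) = ((1219/1250)/(111/125) − 1)/(2) = 109/2220 ≈ 4.9099%

step 1 [0.5y] swap r/2=31/1219: DF=(1 − 31/1219·(0))/(1+31/1219) = 1219/1250 ≈ 0.975200
step 2 [1y] swap r/2=153/6431: DF=(1 − 153/6431·(0.975200))/(1+153/6431) = 9541/10000 ≈ 0.954100
step 3 [1.5y] bond c/2=21/800: DF=(8081503/8000000 − 21/800·(0.975200+0.954100))/(1+21/800) = 187/200 ≈ 0.935000
step 4 [2y] swap r/2=255/12626: DF=(1 − 255/12626·(0.975200+0.954100+0.935000))/(1+255/12626) = 1847/2000 ≈ 0.923500
step 5 [2.5y] swap r/2=560/23379: DF=(1 − 560/23379·(0.975200+0.954100+0.935000+0.923500))/(1+560/23379) = 111/125 ≈ 0.888000
step 6 [3y] zero: DF = P = 8723/10000 ≈ 0.872300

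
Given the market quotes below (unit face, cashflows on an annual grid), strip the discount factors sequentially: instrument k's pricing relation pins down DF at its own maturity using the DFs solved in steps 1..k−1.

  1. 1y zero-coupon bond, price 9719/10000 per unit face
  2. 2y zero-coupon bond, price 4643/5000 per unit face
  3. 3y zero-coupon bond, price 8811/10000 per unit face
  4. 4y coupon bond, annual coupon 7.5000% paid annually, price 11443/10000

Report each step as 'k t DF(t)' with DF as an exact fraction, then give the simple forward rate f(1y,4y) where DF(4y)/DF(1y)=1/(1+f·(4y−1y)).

step 1 [1y] zero: DF = P = 9719/10000 ≈ 0.971900
step 2 [2y] zero: DF = P = 4643/5000 ≈ 0.928600
step 3 [3y] zero: DF = P = 8811/10000 ≈ 0.881100
step 4 [4y] bond c/1=3/40: DF=(11443/10000 − 3/40·(0.971900+0.928600+0.881100))/(1+3/40) = 544/625 ≈ 0.870400

1 1 9719/10000
2 2 4643/5000
3 3 8811/10000
4 4 544/625
f(1y,4y) = ((9719/10000)/(544/625) − 1)/(3) = 1015/26112 ≈ 3.8871%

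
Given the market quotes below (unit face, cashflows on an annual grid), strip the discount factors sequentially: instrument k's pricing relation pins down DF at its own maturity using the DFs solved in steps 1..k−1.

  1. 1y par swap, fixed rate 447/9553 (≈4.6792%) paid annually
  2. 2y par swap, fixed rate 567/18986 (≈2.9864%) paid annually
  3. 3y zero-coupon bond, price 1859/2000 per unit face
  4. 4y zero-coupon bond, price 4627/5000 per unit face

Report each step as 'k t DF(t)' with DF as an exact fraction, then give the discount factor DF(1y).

step 1 [1y] swap r/1=447/9553: DF=(1 − 447/9553·(0))/(1+447/9553) = 9553/10000 ≈ 0.955300
step 2 [2y] swap r/1=567/18986: DF=(1 − 567/18986·(0.955300))/(1+567/18986) = 9433/10000 ≈ 0.943300
step 3 [3y] zero: DF = P = 1859/2000 ≈ 0.929500
step 4 [4y] zero: DF = P = 4627/5000 ≈ 0.925400

1 1 9553/10000
2 2 9433/10000
3 3 1859/2000
4 4 4627/5000
DF(1y) = 9553/10000 ≈ 0.955300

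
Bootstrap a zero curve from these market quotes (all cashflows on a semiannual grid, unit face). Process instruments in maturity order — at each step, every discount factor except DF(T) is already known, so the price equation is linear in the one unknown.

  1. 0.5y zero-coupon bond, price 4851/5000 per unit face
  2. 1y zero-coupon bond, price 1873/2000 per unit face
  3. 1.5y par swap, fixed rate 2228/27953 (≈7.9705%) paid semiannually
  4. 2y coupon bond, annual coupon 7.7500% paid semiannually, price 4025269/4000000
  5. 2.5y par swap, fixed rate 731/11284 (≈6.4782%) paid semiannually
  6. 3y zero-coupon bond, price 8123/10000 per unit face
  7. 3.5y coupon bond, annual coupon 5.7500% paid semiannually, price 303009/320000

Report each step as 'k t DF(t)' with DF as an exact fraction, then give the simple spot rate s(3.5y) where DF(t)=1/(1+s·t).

step 1 [0.5y] zero: DF = P = 4851/5000 ≈ 0.970200
step 2 [1y] zero: DF = P = 1873/2000 ≈ 0.936500
step 3 [1.5y] swap r/2=1114/27953: DF=(1 − 1114/27953·(0.970200+0.936500))/(1+1114/27953) = 4443/5000 ≈ 0.888600
step 4 [2y] bond c/2=31/800: DF=(4025269/4000000 − 31/800·(0.970200+0.936500+0.888600))/(1+31/800) = 1729/2000 ≈ 0.864500
step 5 [2.5y] swap r/2=731/22568: DF=(1 − 731/22568·(0.970200+0.936500+0.888600+0.864500))/(1+731/22568) = 4269/5000 ≈ 0.853800
step 6 [3y] zero: DF = P = 8123/10000 ≈ 0.812300
step 7 [3.5y] bond c/2=23/800: DF=(303009/320000 − 23/800·(0.970200+0.936500+0.888600+0.864500+0.853800+0.812300))/(1+23/800) = 1929/2500 ≈ 0.771600

1 1/2 4851/5000
2 1 1873/2000
3 3/2 4443/5000
4 2 1729/2000
5 5/2 4269/5000
6 3 8123/10000
7 7/2 1929/2500
s(3.5y) = (1/(1929/2500) − 1)/(7/2) = 1142/13503 ≈ 8.4574%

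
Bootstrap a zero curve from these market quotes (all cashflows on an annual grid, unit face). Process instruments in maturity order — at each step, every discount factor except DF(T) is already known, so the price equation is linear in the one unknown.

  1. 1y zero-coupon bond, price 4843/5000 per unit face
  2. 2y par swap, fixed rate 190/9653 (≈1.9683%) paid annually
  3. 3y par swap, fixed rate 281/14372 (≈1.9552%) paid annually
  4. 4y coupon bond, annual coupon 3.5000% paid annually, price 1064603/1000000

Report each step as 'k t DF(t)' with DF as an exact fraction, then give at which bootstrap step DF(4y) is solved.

1 1 4843/5000
2 2 481/500
3 3 4719/5000
4 4 4657/5000
DF(4y) is solved at step 4

step 1 [1y] zero: DF = P = 4843/5000 ≈ 0.968600
step 2 [2y] swap r/1=190/9653: DF=(1 − 190/9653·(0.968600))/(1+190/9653) = 481/500 ≈ 0.962000
step 3 [3y] swap r/1=281/14372: DF=(1 − 281/14372·(0.968600+0.962000))/(1+281/14372) = 4719/5000 ≈ 0.943800
step 4 [4y] bond c/1=7/200: DF=(1064603/1000000 − 7/200·(0.968600+0.962000+0.943800))/(1+7/200) = 4657/5000 ≈ 0.931400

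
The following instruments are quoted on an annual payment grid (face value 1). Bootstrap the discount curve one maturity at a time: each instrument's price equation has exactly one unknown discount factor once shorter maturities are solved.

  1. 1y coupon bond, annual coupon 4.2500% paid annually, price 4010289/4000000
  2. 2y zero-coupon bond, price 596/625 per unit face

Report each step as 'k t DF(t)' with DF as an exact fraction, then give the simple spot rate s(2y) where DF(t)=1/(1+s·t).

1 1 9617/10000
2 2 596/625
s(2y) = (1/(596/625) − 1)/(2) = 29/1192 ≈ 2.4329%

step 1 [1y] bond c/1=17/400: DF=(4010289/4000000 − 17/400·(0))/(1+17/400) = 9617/10000 ≈ 0.961700
step 2 [2y] zero: DF = P = 596/625 ≈ 0.953600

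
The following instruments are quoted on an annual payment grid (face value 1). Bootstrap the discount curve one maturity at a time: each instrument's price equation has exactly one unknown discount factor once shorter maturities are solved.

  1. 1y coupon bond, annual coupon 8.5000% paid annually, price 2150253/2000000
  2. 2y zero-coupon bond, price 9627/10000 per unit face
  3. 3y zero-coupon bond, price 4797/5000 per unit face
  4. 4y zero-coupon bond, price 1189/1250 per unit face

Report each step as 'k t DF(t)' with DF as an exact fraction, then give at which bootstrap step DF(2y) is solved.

1 1 9909/10000
2 2 9627/10000
3 3 4797/5000
4 4 1189/1250
DF(2y) is solved at step 2

step 1 [1y] bond c/1=17/200: DF=(2150253/2000000 − 17/200·(0))/(1+17/200) = 9909/10000 ≈ 0.990900
step 2 [2y] zero: DF = P = 9627/10000 ≈ 0.962700
step 3 [3y] zero: DF = P = 4797/5000 ≈ 0.959400
step 4 [4y] zero: DF = P = 1189/1250 ≈ 0.951200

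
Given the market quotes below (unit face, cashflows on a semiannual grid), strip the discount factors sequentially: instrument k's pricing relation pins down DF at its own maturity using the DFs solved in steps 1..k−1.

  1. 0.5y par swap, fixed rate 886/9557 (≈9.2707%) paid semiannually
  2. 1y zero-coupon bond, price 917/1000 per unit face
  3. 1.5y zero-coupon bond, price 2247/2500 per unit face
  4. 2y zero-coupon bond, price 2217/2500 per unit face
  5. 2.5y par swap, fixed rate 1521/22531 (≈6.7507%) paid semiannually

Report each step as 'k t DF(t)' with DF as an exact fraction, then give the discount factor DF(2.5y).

1 1/2 9557/10000
2 1 917/1000
3 3/2 2247/2500
4 2 2217/2500
5 5/2 8479/10000
DF(2.5y) = 8479/10000 ≈ 0.847900

step 1 [0.5y] swap r/2=443/9557: DF=(1 − 443/9557·(0))/(1+443/9557) = 9557/10000 ≈ 0.955700
step 2 [1y] zero: DF = P = 917/1000 ≈ 0.917000
step 3 [1.5y] zero: DF = P = 2247/2500 ≈ 0.898800
step 4 [2y] zero: DF = P = 2217/2500 ≈ 0.886800
step 5 [2.5y] swap r/2=1521/45062: DF=(1 − 1521/45062·(0.955700+0.917000+0.898800+0.886800))/(1+1521/45062) = 8479/10000 ≈ 0.847900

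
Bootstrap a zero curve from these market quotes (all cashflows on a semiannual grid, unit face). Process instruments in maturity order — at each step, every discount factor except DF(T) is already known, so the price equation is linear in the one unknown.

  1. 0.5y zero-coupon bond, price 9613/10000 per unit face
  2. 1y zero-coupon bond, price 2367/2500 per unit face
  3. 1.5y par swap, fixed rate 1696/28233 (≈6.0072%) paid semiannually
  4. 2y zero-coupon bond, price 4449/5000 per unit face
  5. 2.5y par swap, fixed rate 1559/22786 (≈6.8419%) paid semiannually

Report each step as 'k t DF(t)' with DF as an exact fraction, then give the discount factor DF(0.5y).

1 1/2 9613/10000
2 1 2367/2500
3 3/2 572/625
4 2 4449/5000
5 5/2 8441/10000
DF(0.5y) = 9613/10000 ≈ 0.961300

step 1 [0.5y] zero: DF = P = 9613/10000 ≈ 0.961300
step 2 [1y] zero: DF = P = 2367/2500 ≈ 0.946800
step 3 [1.5y] swap r/2=848/28233: DF=(1 − 848/28233·(0.961300+0.946800))/(1+848/28233) = 572/625 ≈ 0.915200
step 4 [2y] zero: DF = P = 4449/5000 ≈ 0.889800
step 5 [2.5y] swap r/2=1559/45572: DF=(1 − 1559/45572·(0.961300+0.946800+0.915200+0.889800))/(1+1559/45572) = 8441/10000 ≈ 0.844100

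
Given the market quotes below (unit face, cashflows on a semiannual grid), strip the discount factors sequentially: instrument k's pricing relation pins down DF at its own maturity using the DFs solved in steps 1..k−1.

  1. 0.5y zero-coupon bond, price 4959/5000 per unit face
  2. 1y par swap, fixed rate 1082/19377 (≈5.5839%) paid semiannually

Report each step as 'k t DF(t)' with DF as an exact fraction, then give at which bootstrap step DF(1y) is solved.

step 1 [0.5y] zero: DF = P = 4959/5000 ≈ 0.991800
step 2 [1y] swap r/2=541/19377: DF=(1 − 541/19377·(0.991800))/(1+541/19377) = 9459/10000 ≈ 0.945900

1 1/2 4959/5000
2 1 9459/10000
DF(1y) is solved at step 2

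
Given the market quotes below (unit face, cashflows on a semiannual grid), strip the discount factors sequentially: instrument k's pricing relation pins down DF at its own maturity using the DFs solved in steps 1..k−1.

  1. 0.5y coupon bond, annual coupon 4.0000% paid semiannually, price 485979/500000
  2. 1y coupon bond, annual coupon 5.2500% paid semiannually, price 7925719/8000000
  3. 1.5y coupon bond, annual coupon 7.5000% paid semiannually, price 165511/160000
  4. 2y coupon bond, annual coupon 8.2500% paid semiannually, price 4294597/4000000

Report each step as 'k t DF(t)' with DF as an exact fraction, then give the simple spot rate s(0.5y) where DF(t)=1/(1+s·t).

step 1 [0.5y] bond c/2=1/50: DF=(485979/500000 − 1/50·(0))/(1+1/50) = 9529/10000 ≈ 0.952900
step 2 [1y] bond c/2=21/800: DF=(7925719/8000000 − 21/800·(0.952900))/(1+21/800) = 941/1000 ≈ 0.941000
step 3 [1.5y] bond c/2=3/80: DF=(165511/160000 − 3/80·(0.952900+0.941000))/(1+3/80) = 4643/5000 ≈ 0.928600
step 4 [2y] bond c/2=33/800: DF=(4294597/4000000 − 33/800·(0.952900+0.941000+0.928600))/(1+33/800) = 9193/10000 ≈ 0.919300

1 1/2 9529/10000
2 1 941/1000
3 3/2 4643/5000
4 2 9193/10000
s(0.5y) = (1/(9529/10000) − 1)/(1/2) = 942/9529 ≈ 9.8856%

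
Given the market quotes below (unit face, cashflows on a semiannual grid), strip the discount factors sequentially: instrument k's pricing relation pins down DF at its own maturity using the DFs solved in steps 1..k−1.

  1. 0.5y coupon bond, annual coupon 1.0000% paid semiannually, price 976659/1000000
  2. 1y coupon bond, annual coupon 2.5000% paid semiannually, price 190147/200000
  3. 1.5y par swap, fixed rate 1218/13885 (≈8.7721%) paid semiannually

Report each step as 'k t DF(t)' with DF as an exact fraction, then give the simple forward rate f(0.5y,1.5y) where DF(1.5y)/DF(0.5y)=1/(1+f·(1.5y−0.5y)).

step 1 [0.5y] bond c/2=1/200: DF=(976659/1000000 − 1/200·(0))/(1+1/200) = 4859/5000 ≈ 0.971800
step 2 [1y] bond c/2=1/80: DF=(190147/200000 − 1/80·(0.971800))/(1+1/80) = 927/1000 ≈ 0.927000
step 3 [1.5y] swap r/2=609/13885: DF=(1 − 609/13885·(0.971800+0.927000))/(1+609/13885) = 4391/5000 ≈ 0.878200

1 1/2 4859/5000
2 1 927/1000
3 3/2 4391/5000
f(0.5y,1.5y) = ((4859/5000)/(4391/5000) − 1)/(1) = 468/4391 ≈ 10.6582%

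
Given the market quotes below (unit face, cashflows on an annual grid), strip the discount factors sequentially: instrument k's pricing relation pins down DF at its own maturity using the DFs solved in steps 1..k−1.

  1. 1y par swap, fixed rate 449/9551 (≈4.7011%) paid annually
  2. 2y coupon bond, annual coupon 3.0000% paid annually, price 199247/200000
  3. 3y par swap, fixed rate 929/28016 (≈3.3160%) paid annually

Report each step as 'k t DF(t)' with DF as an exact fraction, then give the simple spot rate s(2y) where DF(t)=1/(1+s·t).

step 1 [1y] swap r/1=449/9551: DF=(1 − 449/9551·(0))/(1+449/9551) = 9551/10000 ≈ 0.955100
step 2 [2y] bond c/1=3/100: DF=(199247/200000 − 3/100·(0.955100))/(1+3/100) = 4697/5000 ≈ 0.939400
step 3 [3y] swap r/1=929/28016: DF=(1 − 929/28016·(0.955100+0.939400))/(1+929/28016) = 9071/10000 ≈ 0.907100

1 1 9551/10000
2 2 4697/5000
3 3 9071/10000
s(2y) = (1/(4697/5000) − 1)/(2) = 303/9394 ≈ 3.2255%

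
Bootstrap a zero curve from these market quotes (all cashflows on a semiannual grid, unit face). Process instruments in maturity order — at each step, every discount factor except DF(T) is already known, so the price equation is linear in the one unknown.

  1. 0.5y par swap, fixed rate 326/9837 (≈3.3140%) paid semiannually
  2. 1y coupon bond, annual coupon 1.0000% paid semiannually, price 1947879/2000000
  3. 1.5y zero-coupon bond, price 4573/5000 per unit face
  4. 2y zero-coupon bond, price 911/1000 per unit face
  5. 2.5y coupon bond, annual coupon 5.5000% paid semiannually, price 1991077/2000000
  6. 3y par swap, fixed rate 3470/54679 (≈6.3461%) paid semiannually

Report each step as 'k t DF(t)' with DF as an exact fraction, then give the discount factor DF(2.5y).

step 1 [0.5y] swap r/2=163/9837: DF=(1 − 163/9837·(0))/(1+163/9837) = 9837/10000 ≈ 0.983700
step 2 [1y] bond c/2=1/200: DF=(1947879/2000000 − 1/200·(0.983700))/(1+1/200) = 4821/5000 ≈ 0.964200
step 3 [1.5y] zero: DF = P = 4573/5000 ≈ 0.914600
step 4 [2y] zero: DF = P = 911/1000 ≈ 0.911000
step 5 [2.5y] bond c/2=11/400: DF=(1991077/2000000 − 11/400·(0.983700+0.964200+0.914600+0.911000))/(1+11/400) = 8679/10000 ≈ 0.867900
step 6 [3y] swap r/2=1735/54679: DF=(1 − 1735/54679·(0.983700+0.964200+0.914600+0.911000+0.867900))/(1+1735/54679) = 1653/2000 ≈ 0.826500

1 1/2 9837/10000
2 1 4821/5000
3 3/2 4573/5000
4 2 911/1000
5 5/2 8679/10000
6 3 1653/2000
DF(2.5y) = 8679/10000 ≈ 0.867900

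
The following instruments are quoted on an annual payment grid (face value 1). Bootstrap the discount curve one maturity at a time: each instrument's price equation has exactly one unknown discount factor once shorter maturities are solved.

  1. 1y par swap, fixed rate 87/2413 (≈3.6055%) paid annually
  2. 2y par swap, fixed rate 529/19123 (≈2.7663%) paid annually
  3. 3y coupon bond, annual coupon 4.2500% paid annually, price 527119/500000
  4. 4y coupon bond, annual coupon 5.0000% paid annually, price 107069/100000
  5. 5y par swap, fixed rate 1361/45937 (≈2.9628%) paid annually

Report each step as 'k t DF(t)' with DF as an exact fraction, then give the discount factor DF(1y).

step 1 [1y] swap r/1=87/2413: DF=(1 − 87/2413·(0))/(1+87/2413) = 2413/2500 ≈ 0.965200
step 2 [2y] swap r/1=529/19123: DF=(1 − 529/19123·(0.965200))/(1+529/19123) = 9471/10000 ≈ 0.947100
step 3 [3y] bond c/1=17/400: DF=(527119/500000 − 17/400·(0.965200+0.947100))/(1+17/400) = 9333/10000 ≈ 0.933300
step 4 [4y] bond c/1=1/20: DF=(107069/100000 − 1/20·(0.965200+0.947100+0.933300))/(1+1/20) = 4421/5000 ≈ 0.884200
step 5 [5y] swap r/1=1361/45937: DF=(1 − 1361/45937·(0.965200+0.947100+0.933300+0.884200))/(1+1361/45937) = 8639/10000 ≈ 0.863900

1 1 2413/2500
2 2 9471/10000
3 3 9333/10000
4 4 4421/5000
5 5 8639/10000
DF(1y) = 2413/2500 ≈ 0.965200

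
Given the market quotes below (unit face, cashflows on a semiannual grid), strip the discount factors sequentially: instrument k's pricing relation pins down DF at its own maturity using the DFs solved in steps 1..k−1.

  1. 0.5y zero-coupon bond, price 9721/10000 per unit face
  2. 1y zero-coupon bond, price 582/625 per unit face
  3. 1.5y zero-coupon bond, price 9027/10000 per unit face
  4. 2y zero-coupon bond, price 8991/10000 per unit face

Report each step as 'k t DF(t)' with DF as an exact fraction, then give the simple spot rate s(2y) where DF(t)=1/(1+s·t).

step 1 [0.5y] zero: DF = P = 9721/10000 ≈ 0.972100
step 2 [1y] zero: DF = P = 582/625 ≈ 0.931200
step 3 [1.5y] zero: DF = P = 9027/10000 ≈ 0.902700
step 4 [2y] zero: DF = P = 8991/10000 ≈ 0.899100

1 1/2 9721/10000
2 1 582/625
3 3/2 9027/10000
4 2 8991/10000
s(2y) = (1/(8991/10000) − 1)/(2) = 1009/17982 ≈ 5.6112%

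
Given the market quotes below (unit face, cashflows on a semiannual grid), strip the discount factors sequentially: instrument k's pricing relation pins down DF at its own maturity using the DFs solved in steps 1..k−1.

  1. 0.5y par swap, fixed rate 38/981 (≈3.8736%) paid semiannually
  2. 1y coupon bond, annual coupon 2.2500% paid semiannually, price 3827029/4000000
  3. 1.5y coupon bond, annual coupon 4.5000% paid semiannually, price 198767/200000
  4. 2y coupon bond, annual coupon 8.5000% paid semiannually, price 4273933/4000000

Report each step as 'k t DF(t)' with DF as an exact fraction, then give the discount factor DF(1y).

1 1/2 981/1000
2 1 1169/1250
3 3/2 4649/5000
4 2 9089/10000
DF(1y) = 1169/1250 ≈ 0.935200

step 1 [0.5y] swap r/2=19/981: DF=(1 − 19/981·(0))/(1+19/981) = 981/1000 ≈ 0.981000
step 2 [1y] bond c/2=9/800: DF=(3827029/4000000 − 9/800·(0.981000))/(1+9/800) = 1169/1250 ≈ 0.935200
step 3 [1.5y] bond c/2=9/400: DF=(198767/200000 − 9/400·(0.981000+0.935200))/(1+9/400) = 4649/5000 ≈ 0.929800
step 4 [2y] bond c/2=17/400: DF=(4273933/4000000 − 17/400·(0.981000+0.935200+0.929800))/(1+17/400) = 9089/10000 ≈ 0.908900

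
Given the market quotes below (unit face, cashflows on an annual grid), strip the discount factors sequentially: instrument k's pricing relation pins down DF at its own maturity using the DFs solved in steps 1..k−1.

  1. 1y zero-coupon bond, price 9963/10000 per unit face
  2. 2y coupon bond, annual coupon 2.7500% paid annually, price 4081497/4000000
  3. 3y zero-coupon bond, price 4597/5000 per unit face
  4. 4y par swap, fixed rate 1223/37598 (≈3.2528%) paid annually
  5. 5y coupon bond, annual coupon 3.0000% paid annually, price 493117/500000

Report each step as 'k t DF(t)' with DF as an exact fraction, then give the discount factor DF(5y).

1 1 9963/10000
2 2 604/625
3 3 4597/5000
4 4 8777/10000
5 5 106/125
DF(5y) = 106/125 ≈ 0.848000

step 1 [1y] zero: DF = P = 9963/10000 ≈ 0.996300
step 2 [2y] bond c/1=11/400: DF=(4081497/4000000 − 11/400·(0.996300))/(1+11/400) = 604/625 ≈ 0.966400
step 3 [3y] zero: DF = P = 4597/5000 ≈ 0.919400
step 4 [4y] swap r/1=1223/37598: DF=(1 − 1223/37598·(0.996300+0.966400+0.919400))/(1+1223/37598) = 8777/10000 ≈ 0.877700
step 5 [5y] bond c/1=3/100: DF=(493117/500000 − 3/100·(0.996300+0.966400+0.919400+0.877700))/(1+3/100) = 106/125 ≈ 0.848000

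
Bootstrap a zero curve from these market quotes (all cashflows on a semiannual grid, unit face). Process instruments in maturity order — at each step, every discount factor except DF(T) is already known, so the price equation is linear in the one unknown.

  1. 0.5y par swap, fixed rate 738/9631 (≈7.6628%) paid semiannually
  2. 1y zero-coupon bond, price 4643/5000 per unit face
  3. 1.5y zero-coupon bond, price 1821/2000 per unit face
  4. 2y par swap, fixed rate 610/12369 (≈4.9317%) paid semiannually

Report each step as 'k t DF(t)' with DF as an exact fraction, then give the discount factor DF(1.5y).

1 1/2 9631/10000
2 1 4643/5000
3 3/2 1821/2000
4 2 1817/2000
DF(1.5y) = 1821/2000 ≈ 0.910500

step 1 [0.5y] swap r/2=369/9631: DF=(1 − 369/9631·(0))/(1+369/9631) = 9631/10000 ≈ 0.963100
step 2 [1y] zero: DF = P = 4643/5000 ≈ 0.928600
step 3 [1.5y] zero: DF = P = 1821/2000 ≈ 0.910500
step 4 [2y] swap r/2=305/12369: DF=(1 − 305/12369·(0.963100+0.928600+0.910500))/(1+305/12369) = 1817/2000 ≈ 0.908500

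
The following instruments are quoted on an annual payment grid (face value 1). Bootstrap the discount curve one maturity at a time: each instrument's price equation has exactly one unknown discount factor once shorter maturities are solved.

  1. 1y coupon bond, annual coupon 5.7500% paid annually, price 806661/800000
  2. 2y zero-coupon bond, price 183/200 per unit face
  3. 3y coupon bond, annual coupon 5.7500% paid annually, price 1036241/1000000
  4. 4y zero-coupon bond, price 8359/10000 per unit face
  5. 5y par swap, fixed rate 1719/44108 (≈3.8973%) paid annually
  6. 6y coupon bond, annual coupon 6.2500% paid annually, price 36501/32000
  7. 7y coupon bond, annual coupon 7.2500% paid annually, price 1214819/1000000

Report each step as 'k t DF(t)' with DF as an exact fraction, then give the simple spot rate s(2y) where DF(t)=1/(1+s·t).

step 1 [1y] bond c/1=23/400: DF=(806661/800000 − 23/400·(0))/(1+23/400) = 1907/2000 ≈ 0.953500
step 2 [2y] zero: DF = P = 183/200 ≈ 0.915000
step 3 [3y] bond c/1=23/400: DF=(1036241/1000000 − 23/400·(0.953500+0.915000))/(1+23/400) = 8783/10000 ≈ 0.878300
step 4 [4y] zero: DF = P = 8359/10000 ≈ 0.835900
step 5 [5y] swap r/1=1719/44108: DF=(1 − 1719/44108·(0.953500+0.915000+0.878300+0.835900))/(1+1719/44108) = 8281/10000 ≈ 0.828100
step 6 [6y] bond c/1=1/16: DF=(36501/32000 − 1/16·(0.953500+0.915000+0.878300+0.835900+0.828100))/(1+1/16) = 8141/10000 ≈ 0.814100
step 7 [7y] bond c/1=29/400: DF=(1214819/1000000 − 29/400·(0.953500+0.915000+0.878300+0.835900+0.828100+0.814100))/(1+29/400) = 1559/2000 ≈ 0.779500

1 1 1907/2000
2 2 183/200
3 3 8783/10000
4 4 8359/10000
5 5 8281/10000
6 6 8141/10000
7 7 1559/2000
s(2y) = (1/(183/200) − 1)/(2) = 17/366 ≈ 4.6448%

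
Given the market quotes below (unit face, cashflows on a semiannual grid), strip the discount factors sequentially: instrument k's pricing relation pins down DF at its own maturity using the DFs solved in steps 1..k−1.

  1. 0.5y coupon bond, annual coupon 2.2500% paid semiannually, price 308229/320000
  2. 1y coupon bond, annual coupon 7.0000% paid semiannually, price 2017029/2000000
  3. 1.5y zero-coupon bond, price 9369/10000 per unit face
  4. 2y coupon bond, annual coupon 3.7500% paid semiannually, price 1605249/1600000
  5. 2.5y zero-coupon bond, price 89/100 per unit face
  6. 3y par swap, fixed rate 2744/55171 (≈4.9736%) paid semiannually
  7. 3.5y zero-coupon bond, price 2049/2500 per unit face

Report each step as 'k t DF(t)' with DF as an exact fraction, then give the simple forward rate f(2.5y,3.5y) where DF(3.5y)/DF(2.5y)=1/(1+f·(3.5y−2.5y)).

step 1 [0.5y] bond c/2=9/800: DF=(308229/320000 − 9/800·(0))/(1+9/800) = 381/400 ≈ 0.952500
step 2 [1y] bond c/2=7/200: DF=(2017029/2000000 − 7/200·(0.952500))/(1+7/200) = 4711/5000 ≈ 0.942200
step 3 [1.5y] zero: DF = P = 9369/10000 ≈ 0.936900
step 4 [2y] bond c/2=3/160: DF=(1605249/1600000 − 3/160·(0.952500+0.942200+0.936900))/(1+3/160) = 9327/10000 ≈ 0.932700
step 5 [2.5y] zero: DF = P = 89/100 ≈ 0.890000
step 6 [3y] swap r/2=1372/55171: DF=(1 − 1372/55171·(0.952500+0.942200+0.936900+0.932700+0.890000))/(1+1372/55171) = 2157/2500 ≈ 0.862800
step 7 [3.5y] zero: DF = P = 2049/2500 ≈ 0.819600

1 1/2 381/400
2 1 4711/5000
3 3/2 9369/10000
4 2 9327/10000
5 5/2 89/100
6 3 2157/2500
7 7/2 2049/2500
f(2.5y,3.5y) = ((89/100)/(2049/2500) − 1)/(1) = 176/2049 ≈ 8.5896%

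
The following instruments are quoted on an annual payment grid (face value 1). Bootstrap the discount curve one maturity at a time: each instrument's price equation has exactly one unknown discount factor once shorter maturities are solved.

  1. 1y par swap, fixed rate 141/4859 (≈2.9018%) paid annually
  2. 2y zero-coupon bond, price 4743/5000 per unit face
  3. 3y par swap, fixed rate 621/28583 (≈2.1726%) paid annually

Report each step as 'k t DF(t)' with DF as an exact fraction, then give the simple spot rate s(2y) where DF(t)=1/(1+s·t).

1 1 4859/5000
2 2 4743/5000
3 3 9379/10000
s(2y) = (1/(4743/5000) − 1)/(2) = 257/9486 ≈ 2.7093%

step 1 [1y] swap r/1=141/4859: DF=(1 − 141/4859·(0))/(1+141/4859) = 4859/5000 ≈ 0.971800
step 2 [2y] zero: DF = P = 4743/5000 ≈ 0.948600
step 3 [3y] swap r/1=621/28583: DF=(1 − 621/28583·(0.971800+0.948600))/(1+621/28583) = 9379/10000 ≈ 0.937900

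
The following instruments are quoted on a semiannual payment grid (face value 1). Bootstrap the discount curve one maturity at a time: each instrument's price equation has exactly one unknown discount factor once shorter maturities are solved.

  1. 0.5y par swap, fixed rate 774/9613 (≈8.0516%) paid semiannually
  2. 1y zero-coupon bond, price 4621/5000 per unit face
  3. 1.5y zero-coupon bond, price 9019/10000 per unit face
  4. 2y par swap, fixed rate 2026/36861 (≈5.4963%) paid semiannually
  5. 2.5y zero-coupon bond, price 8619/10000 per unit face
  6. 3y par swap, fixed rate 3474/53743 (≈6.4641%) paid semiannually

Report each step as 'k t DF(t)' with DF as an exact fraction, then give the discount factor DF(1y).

1 1/2 9613/10000
2 1 4621/5000
3 3/2 9019/10000
4 2 8987/10000
5 5/2 8619/10000
6 3 8263/10000
DF(1y) = 4621/5000 ≈ 0.924200

step 1 [0.5y] swap r/2=387/9613: DF=(1 − 387/9613·(0))/(1+387/9613) = 9613/10000 ≈ 0.961300
step 2 [1y] zero: DF = P = 4621/5000 ≈ 0.924200
step 3 [1.5y] zero: DF = P = 9019/10000 ≈ 0.901900
step 4 [2y] swap r/2=1013/36861: DF=(1 − 1013/36861·(0.961300+0.924200+0.901900))/(1+1013/36861) = 8987/10000 ≈ 0.898700
step 5 [2.5y] zero: DF = P = 8619/10000 ≈ 0.861900
step 6 [3y] swap r/2=1737/53743: DF=(1 − 1737/53743·(0.961300+0.924200+0.901900+0.898700+0.861900))/(1+1737/53743) = 8263/10000 ≈ 0.826300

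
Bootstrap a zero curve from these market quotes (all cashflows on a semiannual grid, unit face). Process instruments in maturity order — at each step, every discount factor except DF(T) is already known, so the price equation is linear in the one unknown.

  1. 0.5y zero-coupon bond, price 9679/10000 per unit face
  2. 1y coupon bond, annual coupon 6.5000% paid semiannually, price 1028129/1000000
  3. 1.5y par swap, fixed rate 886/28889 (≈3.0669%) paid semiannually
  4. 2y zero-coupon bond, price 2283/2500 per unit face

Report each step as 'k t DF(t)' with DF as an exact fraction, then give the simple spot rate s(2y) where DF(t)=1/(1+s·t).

1 1/2 9679/10000
2 1 9653/10000
3 3/2 9557/10000
4 2 2283/2500
s(2y) = (1/(2283/2500) − 1)/(2) = 217/4566 ≈ 4.7525%

step 1 [0.5y] zero: DF = P = 9679/10000 ≈ 0.967900
step 2 [1y] bond c/2=13/400: DF=(1028129/1000000 − 13/400·(0.967900))/(1+13/400) = 9653/10000 ≈ 0.965300
step 3 [1.5y] swap r/2=443/28889: DF=(1 − 443/28889·(0.967900+0.965300))/(1+443/28889) = 9557/10000 ≈ 0.955700
step 4 [2y] zero: DF = P = 2283/2500 ≈ 0.913200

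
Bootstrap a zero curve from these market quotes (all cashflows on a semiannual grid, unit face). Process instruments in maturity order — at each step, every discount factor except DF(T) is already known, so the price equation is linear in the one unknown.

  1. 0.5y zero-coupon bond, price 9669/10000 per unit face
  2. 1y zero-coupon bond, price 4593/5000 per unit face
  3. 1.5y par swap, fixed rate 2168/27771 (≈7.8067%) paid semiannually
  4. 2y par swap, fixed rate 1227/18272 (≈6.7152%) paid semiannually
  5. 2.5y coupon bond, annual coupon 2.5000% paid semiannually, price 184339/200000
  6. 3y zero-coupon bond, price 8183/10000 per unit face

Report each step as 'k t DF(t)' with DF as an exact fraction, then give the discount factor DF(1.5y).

1 1/2 9669/10000
2 1 4593/5000
3 3/2 2229/2500
4 2 8773/10000
5 5/2 2163/2500
6 3 8183/10000
DF(1.5y) = 2229/2500 ≈ 0.891600

step 1 [0.5y] zero: DF = P = 9669/10000 ≈ 0.966900
step 2 [1y] zero: DF = P = 4593/5000 ≈ 0.918600
step 3 [1.5y] swap r/2=1084/27771: DF=(1 − 1084/27771·(0.966900+0.918600))/(1+1084/27771) = 2229/2500 ≈ 0.891600
step 4 [2y] swap r/2=1227/36544: DF=(1 − 1227/36544·(0.966900+0.918600+0.891600))/(1+1227/36544) = 8773/10000 ≈ 0.877300
step 5 [2.5y] bond c/2=1/80: DF=(184339/200000 − 1/80·(0.966900+0.918600+0.891600+0.877300))/(1+1/80) = 2163/2500 ≈ 0.865200
step 6 [3y] zero: DF = P = 8183/10000 ≈ 0.818300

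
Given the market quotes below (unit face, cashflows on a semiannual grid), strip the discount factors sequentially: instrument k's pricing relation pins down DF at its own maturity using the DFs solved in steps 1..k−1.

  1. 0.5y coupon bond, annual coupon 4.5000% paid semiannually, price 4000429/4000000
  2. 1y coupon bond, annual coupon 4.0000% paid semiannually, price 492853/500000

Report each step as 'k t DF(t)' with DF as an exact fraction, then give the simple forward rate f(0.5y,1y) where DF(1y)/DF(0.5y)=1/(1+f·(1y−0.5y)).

step 1 [0.5y] bond c/2=9/400: DF=(4000429/4000000 − 9/400·(0))/(1+9/400) = 9781/10000 ≈ 0.978100
step 2 [1y] bond c/2=1/50: DF=(492853/500000 − 1/50·(0.978100))/(1+1/50) = 592/625 ≈ 0.947200

1 1/2 9781/10000
2 1 592/625
f(0.5y,1y) = ((9781/10000)/(592/625) − 1)/(1/2) = 309/4736 ≈ 6.5245%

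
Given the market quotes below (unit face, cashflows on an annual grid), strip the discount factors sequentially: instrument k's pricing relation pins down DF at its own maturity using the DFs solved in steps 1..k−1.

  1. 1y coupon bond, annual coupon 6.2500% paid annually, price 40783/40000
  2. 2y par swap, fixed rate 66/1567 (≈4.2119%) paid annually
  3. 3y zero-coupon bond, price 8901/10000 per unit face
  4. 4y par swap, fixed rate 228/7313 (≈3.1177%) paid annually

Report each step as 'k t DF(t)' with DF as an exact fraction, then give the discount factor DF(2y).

1 1 2399/2500
2 2 1151/1250
3 3 8901/10000
4 4 443/500
DF(2y) = 1151/1250 ≈ 0.920800

step 1 [1y] bond c/1=1/16: DF=(40783/40000 − 1/16·(0))/(1+1/16) = 2399/2500 ≈ 0.959600
step 2 [2y] swap r/1=66/1567: DF=(1 − 66/1567·(0.959600))/(1+66/1567) = 1151/1250 ≈ 0.920800
step 3 [3y] zero: DF = P = 8901/10000 ≈ 0.890100
step 4 [4y] swap r/1=228/7313: DF=(1 − 228/7313·(0.959600+0.920800+0.890100))/(1+228/7313) = 443/500 ≈ 0.886000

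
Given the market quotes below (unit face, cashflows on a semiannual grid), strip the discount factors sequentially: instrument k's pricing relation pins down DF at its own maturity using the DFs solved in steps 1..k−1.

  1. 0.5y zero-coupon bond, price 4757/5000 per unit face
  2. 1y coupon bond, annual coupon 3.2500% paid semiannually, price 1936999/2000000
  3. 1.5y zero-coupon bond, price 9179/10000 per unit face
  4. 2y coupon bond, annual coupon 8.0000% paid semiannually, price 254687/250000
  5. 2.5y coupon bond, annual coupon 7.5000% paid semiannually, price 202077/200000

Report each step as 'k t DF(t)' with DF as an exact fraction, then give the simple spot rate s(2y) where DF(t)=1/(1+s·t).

1 1/2 4757/5000
2 1 4689/5000
3 3/2 9179/10000
4 2 2179/2500
5 5/2 8409/10000
s(2y) = (1/(2179/2500) − 1)/(2) = 321/4358 ≈ 7.3658%

step 1 [0.5y] zero: DF = P = 4757/5000 ≈ 0.951400
step 2 [1y] bond c/2=13/800: DF=(1936999/2000000 − 13/800·(0.951400))/(1+13/800) = 4689/5000 ≈ 0.937800
step 3 [1.5y] zero: DF = P = 9179/10000 ≈ 0.917900
step 4 [2y] bond c/2=1/25: DF=(254687/250000 − 1/25·(0.951400+0.937800+0.917900))/(1+1/25) = 2179/2500 ≈ 0.871600
step 5 [2.5y] bond c/2=3/80: DF=(202077/200000 − 3/80·(0.951400+0.937800+0.917900+0.871600))/(1+3/80) = 8409/10000 ≈ 0.840900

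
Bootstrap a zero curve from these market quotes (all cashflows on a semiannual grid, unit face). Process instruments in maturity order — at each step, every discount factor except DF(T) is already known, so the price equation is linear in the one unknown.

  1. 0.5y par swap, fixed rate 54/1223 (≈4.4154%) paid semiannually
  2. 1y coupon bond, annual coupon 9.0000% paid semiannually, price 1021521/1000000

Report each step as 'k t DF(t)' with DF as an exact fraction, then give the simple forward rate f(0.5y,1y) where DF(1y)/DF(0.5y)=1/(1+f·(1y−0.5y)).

step 1 [0.5y] swap r/2=27/1223: DF=(1 − 27/1223·(0))/(1+27/1223) = 1223/1250 ≈ 0.978400
step 2 [1y] bond c/2=9/200: DF=(1021521/1000000 − 9/200·(0.978400))/(1+9/200) = 4677/5000 ≈ 0.935400

1 1/2 1223/1250
2 1 4677/5000
f(0.5y,1y) = ((1223/1250)/(4677/5000) − 1)/(1/2) = 430/4677 ≈ 9.1939%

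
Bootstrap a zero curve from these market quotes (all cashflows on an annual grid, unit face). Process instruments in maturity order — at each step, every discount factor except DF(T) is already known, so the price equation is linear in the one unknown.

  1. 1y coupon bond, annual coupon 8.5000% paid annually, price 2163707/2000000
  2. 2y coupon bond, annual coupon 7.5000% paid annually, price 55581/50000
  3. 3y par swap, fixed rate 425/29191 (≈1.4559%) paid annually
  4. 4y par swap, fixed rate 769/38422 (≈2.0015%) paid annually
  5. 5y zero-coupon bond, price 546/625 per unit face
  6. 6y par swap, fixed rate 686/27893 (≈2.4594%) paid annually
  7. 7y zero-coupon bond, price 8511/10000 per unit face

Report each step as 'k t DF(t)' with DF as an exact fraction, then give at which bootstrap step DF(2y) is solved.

1 1 9971/10000
2 2 1929/2000
3 3 383/400
4 4 9231/10000
5 5 546/625
6 6 2157/2500
7 7 8511/10000
DF(2y) is solved at step 2

step 1 [1y] bond c/1=17/200: DF=(2163707/2000000 − 17/200·(0))/(1+17/200) = 9971/10000 ≈ 0.997100
step 2 [2y] bond c/1=3/40: DF=(55581/50000 − 3/40·(0.997100))/(1+3/40) = 1929/2000 ≈ 0.964500
step 3 [3y] swap r/1=425/29191: DF=(1 − 425/29191·(0.997100+0.964500))/(1+425/29191) = 383/400 ≈ 0.957500
step 4 [4y] swap r/1=769/38422: DF=(1 − 769/38422·(0.997100+0.964500+0.957500))/(1+769/38422) = 9231/10000 ≈ 0.923100
step 5 [5y] zero: DF = P = 546/625 ≈ 0.873600
step 6 [6y] swap r/1=686/27893: DF=(1 − 686/27893·(0.997100+0.964500+0.957500+0.923100+0.873600))/(1+686/27893) = 2157/2500 ≈ 0.862800
step 7 [7y] zero: DF = P = 8511/10000 ≈ 0.851100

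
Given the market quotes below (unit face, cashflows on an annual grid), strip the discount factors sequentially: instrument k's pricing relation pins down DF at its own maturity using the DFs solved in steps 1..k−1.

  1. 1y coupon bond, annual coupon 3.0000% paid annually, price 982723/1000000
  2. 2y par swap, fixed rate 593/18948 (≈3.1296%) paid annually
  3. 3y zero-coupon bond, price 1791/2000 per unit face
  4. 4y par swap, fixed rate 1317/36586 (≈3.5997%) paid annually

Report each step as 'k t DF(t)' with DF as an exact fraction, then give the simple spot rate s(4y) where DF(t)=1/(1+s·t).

1 1 9541/10000
2 2 9407/10000
3 3 1791/2000
4 4 8683/10000
s(4y) = (1/(8683/10000) − 1)/(4) = 1317/34732 ≈ 3.7919%

step 1 [1y] bond c/1=3/100: DF=(982723/1000000 − 3/100·(0))/(1+3/100) = 9541/10000 ≈ 0.954100
step 2 [2y] swap r/1=593/18948: DF=(1 − 593/18948·(0.954100))/(1+593/18948) = 9407/10000 ≈ 0.940700
step 3 [3y] zero: DF = P = 1791/2000 ≈ 0.895500
step 4 [4y] swap r/1=1317/36586: DF=(1 − 1317/36586·(0.954100+0.940700+0.895500))/(1+1317/36586) = 8683/10000 ≈ 0.868300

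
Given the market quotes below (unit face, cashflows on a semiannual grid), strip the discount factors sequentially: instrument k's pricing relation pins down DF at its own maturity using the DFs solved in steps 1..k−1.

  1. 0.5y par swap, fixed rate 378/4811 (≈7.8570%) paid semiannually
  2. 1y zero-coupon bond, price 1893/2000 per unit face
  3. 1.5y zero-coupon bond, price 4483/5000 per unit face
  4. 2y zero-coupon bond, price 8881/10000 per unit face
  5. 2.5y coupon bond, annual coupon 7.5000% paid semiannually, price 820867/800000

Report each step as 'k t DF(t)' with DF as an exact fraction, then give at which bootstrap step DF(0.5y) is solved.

step 1 [0.5y] swap r/2=189/4811: DF=(1 − 189/4811·(0))/(1+189/4811) = 4811/5000 ≈ 0.962200
step 2 [1y] zero: DF = P = 1893/2000 ≈ 0.946500
step 3 [1.5y] zero: DF = P = 4483/5000 ≈ 0.896600
step 4 [2y] zero: DF = P = 8881/10000 ≈ 0.888100
step 5 [2.5y] bond c/2=3/80: DF=(820867/800000 − 3/80·(0.962200+0.946500+0.896600+0.888100))/(1+3/80) = 1711/2000 ≈ 0.855500

1 1/2 4811/5000
2 1 1893/2000
3 3/2 4483/5000
4 2 8881/10000
5 5/2 1711/2000
DF(0.5y) is solved at step 1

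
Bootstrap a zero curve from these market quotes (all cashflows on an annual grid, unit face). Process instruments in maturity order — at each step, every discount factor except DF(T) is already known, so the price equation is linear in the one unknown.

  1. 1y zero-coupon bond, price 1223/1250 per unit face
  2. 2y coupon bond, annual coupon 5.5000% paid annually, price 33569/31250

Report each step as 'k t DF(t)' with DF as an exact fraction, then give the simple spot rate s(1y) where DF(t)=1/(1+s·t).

step 1 [1y] zero: DF = P = 1223/1250 ≈ 0.978400
step 2 [2y] bond c/1=11/200: DF=(33569/31250 − 11/200·(0.978400))/(1+11/200) = 1209/1250 ≈ 0.967200

1 1 1223/1250
2 2 1209/1250
s(1y) = (1/(1223/1250) − 1)/(1) = 27/1223 ≈ 2.2077%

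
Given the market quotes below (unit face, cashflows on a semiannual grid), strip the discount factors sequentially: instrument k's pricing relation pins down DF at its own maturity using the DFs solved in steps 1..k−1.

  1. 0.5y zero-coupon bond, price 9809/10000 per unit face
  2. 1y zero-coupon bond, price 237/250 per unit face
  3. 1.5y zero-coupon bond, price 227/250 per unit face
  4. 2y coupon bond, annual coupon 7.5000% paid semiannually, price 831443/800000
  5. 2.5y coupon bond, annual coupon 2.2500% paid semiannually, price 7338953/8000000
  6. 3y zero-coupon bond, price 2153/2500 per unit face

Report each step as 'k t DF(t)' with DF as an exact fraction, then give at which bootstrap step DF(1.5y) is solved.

step 1 [0.5y] zero: DF = P = 9809/10000 ≈ 0.980900
step 2 [1y] zero: DF = P = 237/250 ≈ 0.948000
step 3 [1.5y] zero: DF = P = 227/250 ≈ 0.908000
step 4 [2y] bond c/2=3/80: DF=(831443/800000 − 3/80·(0.980900+0.948000+0.908000))/(1+3/80) = 562/625 ≈ 0.899200
step 5 [2.5y] bond c/2=9/800: DF=(7338953/8000000 − 9/800·(0.980900+0.948000+0.908000+0.899200))/(1+9/800) = 541/625 ≈ 0.865600
step 6 [3y] zero: DF = P = 2153/2500 ≈ 0.861200

1 1/2 9809/10000
2 1 237/250
3 3/2 227/250
4 2 562/625
5 5/2 541/625
6 3 2153/2500
DF(1.5y) is solved at step 3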